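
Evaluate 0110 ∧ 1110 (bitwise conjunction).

AND: 1 only when both bits are 1
  0110
& 1110
------
  0110
Decimal: 6 & 14 = 6



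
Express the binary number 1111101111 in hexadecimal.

Group into 4-bit nibbles from right:
  0011 = 3
  1110 = E
  1111 = F
Result: 3EF



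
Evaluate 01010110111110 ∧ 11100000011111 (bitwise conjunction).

AND: 1 only when both bits are 1
  01010110111110
& 11100000011111
----------------
  01000000011110
Decimal: 5566 & 14367 = 4126



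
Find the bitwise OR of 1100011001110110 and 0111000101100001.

OR: 1 when either bit is 1
  1100011001110110
| 0111000101100001
------------------
  1111011101110111
Decimal: 50806 | 29025 = 63351



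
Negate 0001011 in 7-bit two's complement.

Original: 0001011
Step 1 - Invert all bits: 1110100
Step 2 - Add 1: 1110101
Verification: 0001011 + 1110101 = 10000000; discarding the end carry (carry out of the top bit) leaves the 7-bit value 0000000, as required for x + (-x)



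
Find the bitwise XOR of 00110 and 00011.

XOR: 1 when bits differ
  00110
^ 00011
-------
  00101
Decimal: 6 ^ 3 = 5



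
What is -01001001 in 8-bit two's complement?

Original: 01001001
Step 1 - Invert all bits: 10110110
Step 2 - Add 1: 10110111
Verification: 01001001 + 10110111 = 100000000; discarding the end carry (carry out of the top bit) leaves the 8-bit value 00000000, as required for x + (-x)



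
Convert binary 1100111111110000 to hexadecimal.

Group into 4-bit nibbles from right:
  1100 = C
  1111 = F
  1111 = F
  0000 = 0
Result: CFF0



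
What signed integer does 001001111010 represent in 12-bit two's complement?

Binary: 001001111010
Sign bit: 0 (non-negative)
Read directly as an unsigned value:
001001111010 = 512 + 64 + 32 + 16 + 8 + 2 = 634
Value: 634



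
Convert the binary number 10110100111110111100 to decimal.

Sum of powers of 2 for each 1-bit:
2^2 + 2^3 + 2^4 + 2^5 + 2^7 + 2^8 + 2^9 + 2^10 + 2^11 + 2^14 + 2^16 + 2^17 + 2^19
= 4 + 8 + 16 + 32 + 128 + 256 + 512 + 1024 + 2048 + 16384 + 65536 + 131072 + 524288
= 741308



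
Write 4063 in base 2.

Using repeated division by 2:
4063 ÷ 2 = 2031 remainder 1
2031 ÷ 2 = 1015 remainder 1
1015 ÷ 2 = 507 remainder 1
507 ÷ 2 = 253 remainder 1
253 ÷ 2 = 126 remainder 1
126 ÷ 2 = 63 remainder 0
63 ÷ 2 = 31 remainder 1
31 ÷ 2 = 15 remainder 1
15 ÷ 2 = 7 remainder 1
7 ÷ 2 = 3 remainder 1
3 ÷ 2 = 1 remainder 1
1 ÷ 2 = 0 remainder 1
Reading remainders bottom to top: 111111011111



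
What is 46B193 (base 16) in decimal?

Expand by place value (powers of 16):
Digit values: B = 11
46B193 = 4 × 16^5 + 6 × 16^4 + 11 × 16^3 + 1 × 16^2 + 9 × 16^1 + 3 × 16^0
= 4 × 1048576 + 6 × 65536 + 11 × 4096 + 1 × 256 + 9 × 16 + 3 × 1
= 4194304 + 393216 + 45056 + 256 + 144 + 3
= 4632979



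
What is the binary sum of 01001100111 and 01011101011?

Add column by column from the right: bit + bit + carry-in; write the sum mod 2, carry 1 when the sum is 2 or 3.
carry:  10111011110
        01001100111
+       01011101011
-------------------
       010101010010
(the carry out of the leftmost column, 0, becomes the leading bit)
Decimal check:
  01001100111 = 512 + 64 + 32 + 4 + 2 + 1 = 615
  01011101011 = 512 + 128 + 64 + 32 + 8 + 2 + 1 = 747
  615 + 747 = 1362, and 010101010010 = 1024 + 256 + 64 + 16 + 2 = 1362 ✓



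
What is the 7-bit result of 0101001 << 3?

Original: 0101001 (decimal 41)
Shift left by 3 positions
Append 3 zeros on the right and drop the 3 high bits that overflow the 7-bit width
Result: 1001000 (decimal 72)
Equivalent: 41 << 3 = 41 × 2^3 = 328, truncated to 7 bits = 72



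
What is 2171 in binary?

Using repeated division by 2:
2171 ÷ 2 = 1085 remainder 1
1085 ÷ 2 = 542 remainder 1
542 ÷ 2 = 271 remainder 0
271 ÷ 2 = 135 remainder 1
135 ÷ 2 = 67 remainder 1
67 ÷ 2 = 33 remainder 1
33 ÷ 2 = 16 remainder 1
16 ÷ 2 = 8 remainder 0
8 ÷ 2 = 4 remainder 0
4 ÷ 2 = 2 remainder 0
2 ÷ 2 = 1 remainder 0
1 ÷ 2 = 0 remainder 1
Reading remainders bottom to top: 100001111011



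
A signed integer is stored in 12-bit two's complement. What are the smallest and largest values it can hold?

For 12-bit two's complement:
Minimum: -2^11 = -2048
Maximum: 2^11 - 1 = 2047



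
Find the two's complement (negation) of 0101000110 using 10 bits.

Original: 0101000110
Step 1 - Invert all bits: 1010111001
Step 2 - Add 1: 1010111010
Verification: 0101000110 + 1010111010 = 10000000000; discarding the end carry (carry out of the top bit) leaves the 10-bit value 0000000000, as required for x + (-x)



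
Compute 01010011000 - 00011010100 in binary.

Method 1 - Direct subtraction (column by column from the right: bit − bit − borrow-in; if negative, add 2 and borrow 1 from the next column):
borrow: 01110001000
        01010011000
-       00011010100
-------------------
        00111000100

Method 2 - Add two's complement:
Two's complement of 00011010100: invert → 11100101011, add 1 → 11100101100
  01010011000
+ 11100101100
-------------
 100111000100  (end carry out of the top bit = 1)
Discarding the end carry: 00111000100
Decimal check:
  01010011000 = 512 + 128 + 16 + 8 = 664
  00011010100 = 128 + 64 + 16 + 4 = 212
  664 - 212 = 452, and 00111000100 = 256 + 128 + 64 + 4 = 452 ✓



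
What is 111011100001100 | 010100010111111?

OR: 1 when either bit is 1
  111011100001100
| 010100010111111
-----------------
  111111110111111
Decimal: 30476 | 10431 = 32703



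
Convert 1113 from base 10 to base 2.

Using repeated division by 2:
1113 ÷ 2 = 556 remainder 1
556 ÷ 2 = 278 remainder 0
278 ÷ 2 = 139 remainder 0
139 ÷ 2 = 69 remainder 1
69 ÷ 2 = 34 remainder 1
34 ÷ 2 = 17 remainder 0
17 ÷ 2 = 8 remainder 1
8 ÷ 2 = 4 remainder 0
4 ÷ 2 = 2 remainder 0
2 ÷ 2 = 1 remainder 0
1 ÷ 2 = 0 remainder 1
Reading remainders bottom to top: 10001011001



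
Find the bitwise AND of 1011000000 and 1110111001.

AND: 1 only when both bits are 1
  1011000000
& 1110111001
------------
  1010000000
Decimal: 704 & 953 = 640



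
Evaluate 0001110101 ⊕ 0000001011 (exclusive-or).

XOR: 1 when bits differ
  0001110101
^ 0000001011
------------
  0001111110
Decimal: 117 ^ 11 = 126



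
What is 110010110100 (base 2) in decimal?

Sum of powers of 2 for each 1-bit:
2^2 + 2^4 + 2^5 + 2^7 + 2^10 + 2^11
= 4 + 16 + 32 + 128 + 1024 + 2048
= 3252



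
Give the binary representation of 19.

Using repeated division by 2:
19 ÷ 2 = 9 remainder 1
9 ÷ 2 = 4 remainder 1
4 ÷ 2 = 2 remainder 0
2 ÷ 2 = 1 remainder 0
1 ÷ 2 = 0 remainder 1
Reading remainders bottom to top: 10011



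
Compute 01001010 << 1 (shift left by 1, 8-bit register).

Original: 01001010 (decimal 74)
Shift left by 1 position
Append 1 zero on the right
Result: 10010100 (decimal 148)
Equivalent: 74 << 1 = 74 × 2^1 = 148



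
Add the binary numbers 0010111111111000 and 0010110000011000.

Add column by column from the right: bit + bit + carry-in; write the sum mod 2, carry 1 when the sum is 2 or 3.
carry:  0101111111110000
        0010111111111000
+       0010110000011000
------------------------
       00101110000010000
(the carry out of the leftmost column, 0, becomes the leading bit)
Decimal check:
  0010111111111000 = 8192 + 2048 + 1024 + 512 + 256 + 128 + 64 + 32 + 16 + 8 = 12280
  0010110000011000 = 8192 + 2048 + 1024 + 16 + 8 = 11288
  12280 + 11288 = 23568, and 00101110000010000 = 16384 + 4096 + 2048 + 1024 + 16 = 23568 ✓



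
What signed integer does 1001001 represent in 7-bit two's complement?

Binary: 1001001
Sign bit: 1 (negative)
Invert: 0110110
Add 1:  0110111
Magnitude: 0110111 = 32 + 16 + 4 + 2 + 1 = 55
Value: -55



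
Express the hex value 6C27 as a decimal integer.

Expand by place value (powers of 16):
Digit values: C = 12
6C27 = 6 × 16^3 + 12 × 16^2 + 2 × 16^1 + 7 × 16^0
= 6 × 4096 + 12 × 256 + 2 × 16 + 7 × 1
= 24576 + 3072 + 32 + 7
= 27687



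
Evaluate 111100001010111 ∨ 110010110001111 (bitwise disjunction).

OR: 1 when either bit is 1
  111100001010111
| 110010110001111
-----------------
  111110111011111
Decimal: 30807 | 25999 = 32223



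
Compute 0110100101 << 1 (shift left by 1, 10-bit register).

Original: 0110100101 (decimal 421)
Shift left by 1 position
Append 1 zero on the right
Result: 1101001010 (decimal 842)
Equivalent: 421 << 1 = 421 × 2^1 = 842



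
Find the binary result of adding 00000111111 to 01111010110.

Add column by column from the right: bit + bit + carry-in; write the sum mod 2, carry 1 when the sum is 2 or 3.
carry:  11111111100
        00000111111
+       01111010110
-------------------
       010000010101
(the carry out of the leftmost column, 0, becomes the leading bit)
Decimal check:
  00000111111 = 32 + 16 + 8 + 4 + 2 + 1 = 63
  01111010110 = 512 + 256 + 128 + 64 + 16 + 4 + 2 = 982
  63 + 982 = 1045, and 010000010101 = 1024 + 16 + 4 + 1 = 1045 ✓



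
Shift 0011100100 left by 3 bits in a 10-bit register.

Original: 0011100100 (decimal 228)
Shift left by 3 positions
Append 3 zeros on the right and drop the 3 high bits that overflow the 10-bit width
Result: 1100100000 (decimal 800)
Equivalent: 228 << 3 = 228 × 2^3 = 1824, truncated to 10 bits = 800



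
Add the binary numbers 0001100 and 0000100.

Add column by column from the right: bit + bit + carry-in; write the sum mod 2, carry 1 when the sum is 2 or 3.
carry:  0011000
        0001100
+       0000100
---------------
       00010000
(the carry out of the leftmost column, 0, becomes the leading bit)
Decimal check:
  0001100 = 8 + 4 = 12
  0000100 = 4
  12 + 4 = 16, and 00010000 = 16 ✓



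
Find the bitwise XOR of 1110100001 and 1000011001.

XOR: 1 when bits differ
  1110100001
^ 1000011001
------------
  0110111000
Decimal: 929 ^ 537 = 440



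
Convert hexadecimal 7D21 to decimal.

Expand by place value (powers of 16):
Digit values: D = 13
7D21 = 7 × 16^3 + 13 × 16^2 + 2 × 16^1 + 1 × 16^0
= 7 × 4096 + 13 × 256 + 2 × 16 + 1 × 1
= 28672 + 3328 + 32 + 1
= 32033



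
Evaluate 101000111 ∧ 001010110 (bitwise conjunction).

AND: 1 only when both bits are 1
  101000111
& 001010110
-----------
  001000110
Decimal: 327 & 86 = 70



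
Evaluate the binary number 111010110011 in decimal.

Sum of powers of 2 for each 1-bit:
2^0 + 2^1 + 2^4 + 2^5 + 2^7 + 2^9 + 2^10 + 2^11
= 1 + 2 + 16 + 32 + 128 + 512 + 1024 + 2048
= 3763



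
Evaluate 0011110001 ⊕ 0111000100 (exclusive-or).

XOR: 1 when bits differ
  0011110001
^ 0111000100
------------
  0100110101
Decimal: 241 ^ 452 = 309



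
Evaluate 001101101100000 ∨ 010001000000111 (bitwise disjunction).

OR: 1 when either bit is 1
  001101101100000
| 010001000000111
-----------------
  011101101100111
Decimal: 7008 | 8711 = 15207



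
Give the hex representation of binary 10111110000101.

Group into 4-bit nibbles from right:
  0010 = 2
  1111 = F
  1000 = 8
  0101 = 5
Result: 2F85



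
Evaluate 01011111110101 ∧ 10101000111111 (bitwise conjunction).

AND: 1 only when both bits are 1
  01011111110101
& 10101000111111
----------------
  00001000110101
Decimal: 6133 & 10815 = 565



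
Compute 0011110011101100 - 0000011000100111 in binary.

Method 1 - Direct subtraction (column by column from the right: bit − bit − borrow-in; if negative, add 2 and borrow 1 from the next column):
borrow: 0000110000001110
        0011110011101100
-       0000011000100111
------------------------
        0011011011000101

Method 2 - Add two's complement:
Two's complement of 0000011000100111: invert → 1111100111011000, add 1 → 1111100111011001
  0011110011101100
+ 1111100111011001
------------------
 10011011011000101  (end carry out of the top bit = 1)
Discarding the end carry: 0011011011000101
Decimal check:
  0011110011101100 = 8192 + 4096 + 2048 + 1024 + 128 + 64 + 32 + 8 + 4 = 15596
  0000011000100111 = 1024 + 512 + 32 + 4 + 2 + 1 = 1575
  15596 - 1575 = 14021, and 0011011011000101 = 8192 + 4096 + 1024 + 512 + 128 + 64 + 4 + 1 = 14021 ✓



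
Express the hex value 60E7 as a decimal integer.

Expand by place value (powers of 16):
Digit values: E = 14
60E7 = 6 × 16^3 + 0 × 16^2 + 14 × 16^1 + 7 × 16^0
= 6 × 4096 + 0 × 256 + 14 × 16 + 7 × 1
= 24576 + 0 + 224 + 7
= 24807



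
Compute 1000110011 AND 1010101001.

AND: 1 only when both bits are 1
  1000110011
& 1010101001
------------
  1000100001
Decimal: 563 & 681 = 545



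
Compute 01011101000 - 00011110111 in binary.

Method 1 - Direct subtraction (column by column from the right: bit − bit − borrow-in; if negative, add 2 and borrow 1 from the next column):
borrow: 01111101110
        01011101000
-       00011110111
-------------------
        00111110001

Method 2 - Add two's complement:
Two's complement of 00011110111: invert → 11100001000, add 1 → 11100001001
  01011101000
+ 11100001001
-------------
 100111110001  (end carry out of the top bit = 1)
Discarding the end carry: 00111110001
Decimal check:
  01011101000 = 512 + 128 + 64 + 32 + 8 = 744
  00011110111 = 128 + 64 + 32 + 16 + 4 + 2 + 1 = 247
  744 - 247 = 497, and 00111110001 = 256 + 128 + 64 + 32 + 16 + 1 = 497 ✓



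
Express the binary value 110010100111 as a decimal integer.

Sum of powers of 2 for each 1-bit:
2^0 + 2^1 + 2^2 + 2^5 + 2^7 + 2^10 + 2^11
= 1 + 2 + 4 + 32 + 128 + 1024 + 2048
= 3239



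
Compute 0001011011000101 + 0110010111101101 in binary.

Add column by column from the right: bit + bit + carry-in; write the sum mod 2, carry 1 when the sum is 2 or 3.
carry:  0000111110011010
        0001011011000101
+       0110010111101101
------------------------
       00111110010110010
(the carry out of the leftmost column, 0, becomes the leading bit)
Decimal check:
  0001011011000101 = 4096 + 1024 + 512 + 128 + 64 + 4 + 1 = 5829
  0110010111101101 = 16384 + 8192 + 1024 + 256 + 128 + 64 + 32 + 8 + 4 + 1 = 26093
  5829 + 26093 = 31922, and 00111110010110010 = 16384 + 8192 + 4096 + 2048 + 1024 + 128 + 32 + 16 + 2 = 31922 ✓



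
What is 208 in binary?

Using repeated division by 2:
208 ÷ 2 = 104 remainder 0
104 ÷ 2 = 52 remainder 0
52 ÷ 2 = 26 remainder 0
26 ÷ 2 = 13 remainder 0
13 ÷ 2 = 6 remainder 1
6 ÷ 2 = 3 remainder 0
3 ÷ 2 = 1 remainder 1
1 ÷ 2 = 0 remainder 1
Reading remainders bottom to top: 11010000



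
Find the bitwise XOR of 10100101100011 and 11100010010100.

XOR: 1 when bits differ
  10100101100011
^ 11100010010100
----------------
  01000111110111
Decimal: 10595 ^ 14484 = 4599



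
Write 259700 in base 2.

Using repeated division by 2:
259700 ÷ 2 = 129850 remainder 0
129850 ÷ 2 = 64925 remainder 0
64925 ÷ 2 = 32462 remainder 1
32462 ÷ 2 = 16231 remainder 0
16231 ÷ 2 = 8115 remainder 1
8115 ÷ 2 = 4057 remainder 1
4057 ÷ 2 = 2028 remainder 1
2028 ÷ 2 = 1014 remainder 0
1014 ÷ 2 = 507 remainder 0
507 ÷ 2 = 253 remainder 1
253 ÷ 2 = 126 remainder 1
126 ÷ 2 = 63 remainder 0
63 ÷ 2 = 31 remainder 1
31 ÷ 2 = 15 remainder 1
15 ÷ 2 = 7 remainder 1
7 ÷ 2 = 3 remainder 1
3 ÷ 2 = 1 remainder 1
1 ÷ 2 = 0 remainder 1
Reading remainders bottom to top: 111111011001110100



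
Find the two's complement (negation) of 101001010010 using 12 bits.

Original (sign bit 1, negative): 101001010010
Step 1 - Invert all bits: 010110101101
Step 2 - Add 1: 010110101110
Verification: 101001010010 + 010110101110 = 1000000000000; discarding the end carry (carry out of the top bit) leaves the 12-bit value 000000000000, as required for x + (-x)



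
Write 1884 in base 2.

Using repeated division by 2:
1884 ÷ 2 = 942 remainder 0
942 ÷ 2 = 471 remainder 0
471 ÷ 2 = 235 remainder 1
235 ÷ 2 = 117 remainder 1
117 ÷ 2 = 58 remainder 1
58 ÷ 2 = 29 remainder 0
29 ÷ 2 = 14 remainder 1
14 ÷ 2 = 7 remainder 0
7 ÷ 2 = 3 remainder 1
3 ÷ 2 = 1 remainder 1
1 ÷ 2 = 0 remainder 1
Reading remainders bottom to top: 11101011100



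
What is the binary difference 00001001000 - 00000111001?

Method 1 - Direct subtraction (column by column from the right: bit − bit − borrow-in; if negative, add 2 and borrow 1 from the next column):
borrow: 00001111110
        00001001000
-       00000111001
-------------------
        00000001111

Method 2 - Add two's complement:
Two's complement of 00000111001: invert → 11111000110, add 1 → 11111000111
  00001001000
+ 11111000111
-------------
 100000001111  (end carry out of the top bit = 1)
Discarding the end carry: 00000001111
Decimal check:
  00001001000 = 64 + 8 = 72
  00000111001 = 32 + 16 + 8 + 1 = 57
  72 - 57 = 15, and 00000001111 = 8 + 4 + 2 + 1 = 15 ✓



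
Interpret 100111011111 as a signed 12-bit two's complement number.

Binary: 100111011111
Sign bit: 1 (negative)
Invert: 011000100000
Add 1:  011000100001
Magnitude: 011000100001 = 1024 + 512 + 32 + 1 = 1569
Value: -1569



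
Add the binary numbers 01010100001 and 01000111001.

Add column by column from the right: bit + bit + carry-in; write the sum mod 2, carry 1 when the sum is 2 or 3.
carry:  10001000010
        01010100001
+       01000111001
-------------------
       010011011010
(the carry out of the leftmost column, 0, becomes the leading bit)
Decimal check:
  01010100001 = 512 + 128 + 32 + 1 = 673
  01000111001 = 512 + 32 + 16 + 8 + 1 = 569
  673 + 569 = 1242, and 010011011010 = 1024 + 128 + 64 + 16 + 8 + 2 = 1242 ✓



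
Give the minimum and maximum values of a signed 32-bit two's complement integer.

For 32-bit two's complement:
Minimum: -2^31 = -2147483648
Maximum: 2^31 - 1 = 2147483647



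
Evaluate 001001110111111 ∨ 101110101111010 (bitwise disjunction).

OR: 1 when either bit is 1
  001001110111111
| 101110101111010
-----------------
  101111111111111
Decimal: 5055 | 23930 = 24575



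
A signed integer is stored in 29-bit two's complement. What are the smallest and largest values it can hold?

For 29-bit two's complement:
Minimum: -2^28 = -268435456
Maximum: 2^28 - 1 = 268435455



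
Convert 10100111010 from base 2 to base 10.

Sum of powers of 2 for each 1-bit:
2^1 + 2^3 + 2^4 + 2^5 + 2^8 + 2^10
= 2 + 8 + 16 + 32 + 256 + 1024
= 1338



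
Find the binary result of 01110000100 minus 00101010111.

Method 1 - Direct subtraction (column by column from the right: bit − bit − borrow-in; if negative, add 2 and borrow 1 from the next column):
borrow: 00011111110
        01110000100
-       00101010111
-------------------
        01000101101

Method 2 - Add two's complement:
Two's complement of 00101010111: invert → 11010101000, add 1 → 11010101001
  01110000100
+ 11010101001
-------------
 101000101101  (end carry out of the top bit = 1)
Discarding the end carry: 01000101101
Decimal check:
  01110000100 = 512 + 256 + 128 + 4 = 900
  00101010111 = 256 + 64 + 16 + 4 + 2 + 1 = 343
  900 - 343 = 557, and 01000101101 = 512 + 32 + 8 + 4 + 1 = 557 ✓



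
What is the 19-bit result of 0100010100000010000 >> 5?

Original: 0100010100000010000 (decimal 141328)
Shift right by 5 positions
Drop the 5 low bits; fill with zeros on the left
Result: 0000001000101000000 (decimal 4416)
Equivalent: 141328 >> 5 = 141328 ÷ 2^5 = 4416



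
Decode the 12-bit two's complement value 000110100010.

Binary: 000110100010
Sign bit: 0 (non-negative)
Read directly as an unsigned value:
000110100010 = 256 + 128 + 32 + 2 = 418
Value: 418



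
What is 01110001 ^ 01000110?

XOR: 1 when bits differ
  01110001
^ 01000110
----------
  00110111
Decimal: 113 ^ 70 = 55



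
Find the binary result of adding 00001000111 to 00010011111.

Add column by column from the right: bit + bit + carry-in; write the sum mod 2, carry 1 when the sum is 2 or 3.
carry:  00000111110
        00001000111
+       00010011111
-------------------
       000011100110
(the carry out of the leftmost column, 0, becomes the leading bit)
Decimal check:
  00001000111 = 64 + 4 + 2 + 1 = 71
  00010011111 = 128 + 16 + 8 + 4 + 2 + 1 = 159
  71 + 159 = 230, and 000011100110 = 128 + 64 + 32 + 4 + 2 = 230 ✓



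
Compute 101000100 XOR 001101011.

XOR: 1 when bits differ
  101000100
^ 001101011
-----------
  100101111
Decimal: 324 ^ 107 = 303



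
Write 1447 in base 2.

Using repeated division by 2:
1447 ÷ 2 = 723 remainder 1
723 ÷ 2 = 361 remainder 1
361 ÷ 2 = 180 remainder 1
180 ÷ 2 = 90 remainder 0
90 ÷ 2 = 45 remainder 0
45 ÷ 2 = 22 remainder 1
22 ÷ 2 = 11 remainder 0
11 ÷ 2 = 5 remainder 1
5 ÷ 2 = 2 remainder 1
2 ÷ 2 = 1 remainder 0
1 ÷ 2 = 0 remainder 1
Reading remainders bottom to top: 10110100111



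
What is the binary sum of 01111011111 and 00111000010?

Add column by column from the right: bit + bit + carry-in; write the sum mod 2, carry 1 when the sum is 2 or 3.
carry:  11110111100
        01111011111
+       00111000010
-------------------
       010110100001
(the carry out of the leftmost column, 0, becomes the leading bit)
Decimal check:
  01111011111 = 512 + 256 + 128 + 64 + 16 + 8 + 4 + 2 + 1 = 991
  00111000010 = 256 + 128 + 64 + 2 = 450
  991 + 450 = 1441, and 010110100001 = 1024 + 256 + 128 + 32 + 1 = 1441 ✓



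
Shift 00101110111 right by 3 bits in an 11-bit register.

Original: 00101110111 (decimal 375)
Shift right by 3 positions
Drop the 3 low bits; fill with zeros on the left
Result: 00000101110 (decimal 46)
Equivalent: 375 >> 3 = 375 ÷ 2^3 = 46



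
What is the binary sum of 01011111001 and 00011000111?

Add column by column from the right: bit + bit + carry-in; write the sum mod 2, carry 1 when the sum is 2 or 3.
carry:  00111111110
        01011111001
+       00011000111
-------------------
       001111000000
(the carry out of the leftmost column, 0, becomes the leading bit)
Decimal check:
  01011111001 = 512 + 128 + 64 + 32 + 16 + 8 + 1 = 761
  00011000111 = 128 + 64 + 4 + 2 + 1 = 199
  761 + 199 = 960, and 001111000000 = 512 + 256 + 128 + 64 = 960 ✓



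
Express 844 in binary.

Using repeated division by 2:
844 ÷ 2 = 422 remainder 0
422 ÷ 2 = 211 remainder 0
211 ÷ 2 = 105 remainder 1
105 ÷ 2 = 52 remainder 1
52 ÷ 2 = 26 remainder 0
26 ÷ 2 = 13 remainder 0
13 ÷ 2 = 6 remainder 1
6 ÷ 2 = 3 remainder 0
3 ÷ 2 = 1 remainder 1
1 ÷ 2 = 0 remainder 1
Reading remainders bottom to top: 1101001100



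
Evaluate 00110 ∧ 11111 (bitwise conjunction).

AND: 1 only when both bits are 1
  00110
& 11111
-------
  00110
Decimal: 6 & 31 = 6



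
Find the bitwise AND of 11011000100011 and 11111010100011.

AND: 1 only when both bits are 1
  11011000100011
& 11111010100011
----------------
  11011000100011
Decimal: 13859 & 16035 = 13859



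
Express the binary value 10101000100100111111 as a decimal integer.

Sum of powers of 2 for each 1-bit:
2^0 + 2^1 + 2^2 + 2^3 + 2^4 + 2^5 + 2^8 + 2^11 + 2^15 + 2^17 + 2^19
= 1 + 2 + 4 + 8 + 16 + 32 + 256 + 2048 + 32768 + 131072 + 524288
= 690495



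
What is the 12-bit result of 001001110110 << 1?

Original: 001001110110 (decimal 630)
Shift left by 1 position
Append 1 zero on the right
Result: 010011101100 (decimal 1260)
Equivalent: 630 << 1 = 630 × 2^1 = 1260



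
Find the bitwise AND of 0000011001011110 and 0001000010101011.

AND: 1 only when both bits are 1
  0000011001011110
& 0001000010101011
------------------
  0000000000001010
Decimal: 1630 & 4267 = 10



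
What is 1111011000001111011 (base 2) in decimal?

Sum of powers of 2 for each 1-bit:
2^0 + 2^1 + 2^3 + 2^4 + 2^5 + 2^6 + 2^12 + 2^13 + 2^15 + 2^16 + 2^17 + 2^18
= 1 + 2 + 8 + 16 + 32 + 64 + 4096 + 8192 + 32768 + 65536 + 131072 + 262144
= 503931



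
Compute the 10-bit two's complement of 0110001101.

Original: 0110001101
Step 1 - Invert all bits: 1001110010
Step 2 - Add 1: 1001110011
Verification: 0110001101 + 1001110011 = 10000000000; discarding the end carry (carry out of the top bit) leaves the 10-bit value 0000000000, as required for x + (-x)



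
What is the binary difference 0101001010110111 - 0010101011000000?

Method 1 - Direct subtraction (column by column from the right: bit − bit − borrow-in; if negative, add 2 and borrow 1 from the next column):
borrow: 0101111110000000
        0101001010110111
-       0010101011000000
------------------------
        0010011111110111

Method 2 - Add two's complement:
Two's complement of 0010101011000000: invert → 1101010100111111, add 1 → 1101010101000000
  0101001010110111
+ 1101010101000000
------------------
 10010011111110111  (end carry out of the top bit = 1)
Discarding the end carry: 0010011111110111
Decimal check:
  0101001010110111 = 16384 + 4096 + 512 + 128 + 32 + 16 + 4 + 2 + 1 = 21175
  0010101011000000 = 8192 + 2048 + 512 + 128 + 64 = 10944
  21175 - 10944 = 10231, and 0010011111110111 = 8192 + 1024 + 512 + 256 + 128 + 64 + 32 + 16 + 4 + 2 + 1 = 10231 ✓



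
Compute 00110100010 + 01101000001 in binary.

Add column by column from the right: bit + bit + carry-in; write the sum mod 2, carry 1 when the sum is 2 or 3.
carry:  11000000000
        00110100010
+       01101000001
-------------------
       010011100011
(the carry out of the leftmost column, 0, becomes the leading bit)
Decimal check:
  00110100010 = 256 + 128 + 32 + 2 = 418
  01101000001 = 512 + 256 + 64 + 1 = 833
  418 + 833 = 1251, and 010011100011 = 1024 + 128 + 64 + 32 + 2 + 1 = 1251 ✓



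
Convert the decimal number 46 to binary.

Using repeated division by 2:
46 ÷ 2 = 23 remainder 0
23 ÷ 2 = 11 remainder 1
11 ÷ 2 = 5 remainder 1
5 ÷ 2 = 2 remainder 1
2 ÷ 2 = 1 remainder 0
1 ÷ 2 = 0 remainder 1
Reading remainders bottom to top: 101110



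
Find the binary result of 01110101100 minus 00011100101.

Method 1 - Direct subtraction (column by column from the right: bit − bit − borrow-in; if negative, add 2 and borrow 1 from the next column):
borrow: 00110001110
        01110101100
-       00011100101
-------------------
        01011000111

Method 2 - Add two's complement:
Two's complement of 00011100101: invert → 11100011010, add 1 → 11100011011
  01110101100
+ 11100011011
-------------
 101011000111  (end carry out of the top bit = 1)
Discarding the end carry: 01011000111
Decimal check:
  01110101100 = 512 + 256 + 128 + 32 + 8 + 4 = 940
  00011100101 = 128 + 64 + 32 + 4 + 1 = 229
  940 - 229 = 711, and 01011000111 = 512 + 128 + 64 + 4 + 2 + 1 = 711 ✓



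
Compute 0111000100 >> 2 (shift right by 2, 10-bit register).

Original: 0111000100 (decimal 452)
Shift right by 2 positions
Drop the 2 low bits; fill with zeros on the left
Result: 0001110001 (decimal 113)
Equivalent: 452 >> 2 = 452 ÷ 2^2 = 113



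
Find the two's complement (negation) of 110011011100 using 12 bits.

Original (sign bit 1, negative): 110011011100
Step 1 - Invert all bits: 001100100011
Step 2 - Add 1: 001100100100
Verification: 110011011100 + 001100100100 = 1000000000000; discarding the end carry (carry out of the top bit) leaves the 12-bit value 000000000000, as required for x + (-x)



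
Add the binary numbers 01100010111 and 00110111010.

Add column by column from the right: bit + bit + carry-in; write the sum mod 2, carry 1 when the sum is 2 or 3.
carry:  11001111100
        01100010111
+       00110111010
-------------------
       010011010001
(the carry out of the leftmost column, 0, becomes the leading bit)
Decimal check:
  01100010111 = 512 + 256 + 16 + 4 + 2 + 1 = 791
  00110111010 = 256 + 128 + 32 + 16 + 8 + 2 = 442
  791 + 442 = 1233, and 010011010001 = 1024 + 128 + 64 + 16 + 1 = 1233 ✓



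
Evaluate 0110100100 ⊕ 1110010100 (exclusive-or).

XOR: 1 when bits differ
  0110100100
^ 1110010100
------------
  1000110000
Decimal: 420 ^ 916 = 560



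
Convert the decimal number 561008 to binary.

Using repeated division by 2:
561008 ÷ 2 = 280504 remainder 0
280504 ÷ 2 = 140252 remainder 0
140252 ÷ 2 = 70126 remainder 0
70126 ÷ 2 = 35063 remainder 0
35063 ÷ 2 = 17531 remainder 1
17531 ÷ 2 = 8765 remainder 1
8765 ÷ 2 = 4382 remainder 1
4382 ÷ 2 = 2191 remainder 0
2191 ÷ 2 = 1095 remainder 1
1095 ÷ 2 = 547 remainder 1
547 ÷ 2 = 273 remainder 1
273 ÷ 2 = 136 remainder 1
136 ÷ 2 = 68 remainder 0
68 ÷ 2 = 34 remainder 0
34 ÷ 2 = 17 remainder 0
17 ÷ 2 = 8 remainder 1
8 ÷ 2 = 4 remainder 0
4 ÷ 2 = 2 remainder 0
2 ÷ 2 = 1 remainder 0
1 ÷ 2 = 0 remainder 1
Reading remainders bottom to top: 10001000111101110000



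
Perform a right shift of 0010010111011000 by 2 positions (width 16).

Original: 0010010111011000 (decimal 9688)
Shift right by 2 positions
Drop the 2 low bits; fill with zeros on the left
Result: 0000100101110110 (decimal 2422)
Equivalent: 9688 >> 2 = 9688 ÷ 2^2 = 2422



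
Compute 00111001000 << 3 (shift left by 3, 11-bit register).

Original: 00111001000 (decimal 456)
Shift left by 3 positions
Append 3 zeros on the right and drop the 3 high bits that overflow the 11-bit width
Result: 11001000000 (decimal 1600)
Equivalent: 456 << 3 = 456 × 2^3 = 3648, truncated to 11 bits = 1600



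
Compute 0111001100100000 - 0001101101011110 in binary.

Method 1 - Direct subtraction (column by column from the right: bit − bit − borrow-in; if negative, add 2 and borrow 1 from the next column):
borrow: 0011111110111100
        0111001100100000
-       0001101101011110
------------------------
        0101011111000010

Method 2 - Add two's complement:
Two's complement of 0001101101011110: invert → 1110010010100001, add 1 → 1110010010100010
  0111001100100000
+ 1110010010100010
------------------
 10101011111000010  (end carry out of the top bit = 1)
Discarding the end carry: 0101011111000010
Decimal check:
  0111001100100000 = 16384 + 8192 + 4096 + 512 + 256 + 32 = 29472
  0001101101011110 = 4096 + 2048 + 512 + 256 + 64 + 16 + 8 + 4 + 2 = 7006
  29472 - 7006 = 22466, and 0101011111000010 = 16384 + 4096 + 1024 + 512 + 256 + 128 + 64 + 2 = 22466 ✓



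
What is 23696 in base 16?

Using repeated division by 16 (digits 10–15 are A–F):
23696 ÷ 16 = 1481 remainder 0
1481 ÷ 16 = 92 remainder 9
92 ÷ 16 = 5 remainder 12 (C)
5 ÷ 16 = 0 remainder 5
Reading remainders bottom to top: 5C90



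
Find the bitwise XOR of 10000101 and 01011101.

XOR: 1 when bits differ
  10000101
^ 01011101
----------
  11011000
Decimal: 133 ^ 93 = 216



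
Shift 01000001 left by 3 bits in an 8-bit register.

Original: 01000001 (decimal 65)
Shift left by 3 positions
Append 3 zeros on the right and drop the 3 high bits that overflow the 8-bit width
Result: 00001000 (decimal 8)
Equivalent: 65 << 3 = 65 × 2^3 = 520, truncated to 8 bits = 8



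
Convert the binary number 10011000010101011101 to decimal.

Sum of powers of 2 for each 1-bit:
2^0 + 2^2 + 2^3 + 2^4 + 2^6 + 2^8 + 2^10 + 2^15 + 2^16 + 2^19
= 1 + 4 + 8 + 16 + 64 + 256 + 1024 + 32768 + 65536 + 524288
= 623965



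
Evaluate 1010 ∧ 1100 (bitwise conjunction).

AND: 1 only when both bits are 1
  1010
& 1100
------
  1000
Decimal: 10 & 12 = 8



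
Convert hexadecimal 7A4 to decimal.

Expand by place value (powers of 16):
Digit values: A = 10
7A4 = 7 × 16^2 + 10 × 16^1 + 4 × 16^0
= 7 × 256 + 10 × 16 + 4 × 1
= 1792 + 160 + 4
= 1956



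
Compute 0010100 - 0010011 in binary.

Method 1 - Direct subtraction (column by column from the right: bit − bit − borrow-in; if negative, add 2 and borrow 1 from the next column):
borrow: 0000110
        0010100
-       0010011
---------------
        0000001

Method 2 - Add two's complement:
Two's complement of 0010011: invert → 1101100, add 1 → 1101101
  0010100
+ 1101101
---------
 10000001  (end carry out of the top bit = 1)
Discarding the end carry: 0000001
Decimal check:
  0010100 = 16 + 4 = 20
  0010011 = 16 + 2 + 1 = 19
  20 - 19 = 1, and 0000001 = 1 ✓



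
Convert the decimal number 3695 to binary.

Using repeated division by 2:
3695 ÷ 2 = 1847 remainder 1
1847 ÷ 2 = 923 remainder 1
923 ÷ 2 = 461 remainder 1
461 ÷ 2 = 230 remainder 1
230 ÷ 2 = 115 remainder 0
115 ÷ 2 = 57 remainder 1
57 ÷ 2 = 28 remainder 1
28 ÷ 2 = 14 remainder 0
14 ÷ 2 = 7 remainder 0
7 ÷ 2 = 3 remainder 1
3 ÷ 2 = 1 remainder 1
1 ÷ 2 = 0 remainder 1
Reading remainders bottom to top: 111001101111



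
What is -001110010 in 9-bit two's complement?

Original: 001110010
Step 1 - Invert all bits: 110001101
Step 2 - Add 1: 110001110
Verification: 001110010 + 110001110 = 1000000000; discarding the end carry (carry out of the top bit) leaves the 9-bit value 000000000, as required for x + (-x)



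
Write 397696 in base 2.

Using repeated division by 2:
397696 ÷ 2 = 198848 remainder 0
198848 ÷ 2 = 99424 remainder 0
99424 ÷ 2 = 49712 remainder 0
49712 ÷ 2 = 24856 remainder 0
24856 ÷ 2 = 12428 remainder 0
12428 ÷ 2 = 6214 remainder 0
6214 ÷ 2 = 3107 remainder 0
3107 ÷ 2 = 1553 remainder 1
1553 ÷ 2 = 776 remainder 1
776 ÷ 2 = 388 remainder 0
388 ÷ 2 = 194 remainder 0
194 ÷ 2 = 97 remainder 0
97 ÷ 2 = 48 remainder 1
48 ÷ 2 = 24 remainder 0
24 ÷ 2 = 12 remainder 0
12 ÷ 2 = 6 remainder 0
6 ÷ 2 = 3 remainder 0
3 ÷ 2 = 1 remainder 1
1 ÷ 2 = 0 remainder 1
Reading remainders bottom to top: 1100001000110000000



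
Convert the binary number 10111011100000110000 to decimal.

Sum of powers of 2 for each 1-bit:
2^4 + 2^5 + 2^11 + 2^12 + 2^13 + 2^15 + 2^16 + 2^17 + 2^19
= 16 + 32 + 2048 + 4096 + 8192 + 32768 + 65536 + 131072 + 524288
= 768048



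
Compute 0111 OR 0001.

OR: 1 when either bit is 1
  0111
| 0001
------
  0111
Decimal: 7 | 1 = 7



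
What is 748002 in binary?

Using repeated division by 2:
748002 ÷ 2 = 374001 remainder 0
374001 ÷ 2 = 187000 remainder 1
187000 ÷ 2 = 93500 remainder 0
93500 ÷ 2 = 46750 remainder 0
46750 ÷ 2 = 23375 remainder 0
23375 ÷ 2 = 11687 remainder 1
11687 ÷ 2 = 5843 remainder 1
5843 ÷ 2 = 2921 remainder 1
2921 ÷ 2 = 1460 remainder 1
1460 ÷ 2 = 730 remainder 0
730 ÷ 2 = 365 remainder 0
365 ÷ 2 = 182 remainder 1
182 ÷ 2 = 91 remainder 0
91 ÷ 2 = 45 remainder 1
45 ÷ 2 = 22 remainder 1
22 ÷ 2 = 11 remainder 0
11 ÷ 2 = 5 remainder 1
5 ÷ 2 = 2 remainder 1
2 ÷ 2 = 1 remainder 0
1 ÷ 2 = 0 remainder 1
Reading remainders bottom to top: 10110110100111100010



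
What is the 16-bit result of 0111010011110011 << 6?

Original: 0111010011110011 (decimal 29939)
Shift left by 6 positions
Append 6 zeros on the right and drop the 6 high bits that overflow the 16-bit width
Result: 0011110011000000 (decimal 15552)
Equivalent: 29939 << 6 = 29939 × 2^6 = 1916096, truncated to 16 bits = 15552



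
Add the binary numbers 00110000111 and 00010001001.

Add column by column from the right: bit + bit + carry-in; write the sum mod 2, carry 1 when the sum is 2 or 3.
carry:  01100011110
        00110000111
+       00010001001
-------------------
       001000010000
(the carry out of the leftmost column, 0, becomes the leading bit)
Decimal check:
  00110000111 = 256 + 128 + 4 + 2 + 1 = 391
  00010001001 = 128 + 8 + 1 = 137
  391 + 137 = 528, and 001000010000 = 512 + 16 = 528 ✓



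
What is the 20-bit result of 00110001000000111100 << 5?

Original: 00110001000000111100 (decimal 200764)
Shift left by 5 positions
Append 5 zeros on the right and drop the 5 high bits that overflow the 20-bit width
Result: 00100000011110000000 (decimal 132992)
Equivalent: 200764 << 5 = 200764 × 2^5 = 6424448, truncated to 20 bits = 132992



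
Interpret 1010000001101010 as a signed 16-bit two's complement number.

Binary: 1010000001101010
Sign bit: 1 (negative)
Invert: 0101111110010101
Add 1:  0101111110010110
Magnitude: 0101111110010110 = 16384 + 4096 + 2048 + 1024 + 512 + 256 + 128 + 16 + 4 + 2 = 24470
Value: -24470



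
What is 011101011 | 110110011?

OR: 1 when either bit is 1
  011101011
| 110110011
-----------
  111111011
Decimal: 235 | 435 = 507



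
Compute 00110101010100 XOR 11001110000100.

XOR: 1 when bits differ
  00110101010100
^ 11001110000100
----------------
  11111011010000
Decimal: 3412 ^ 13188 = 16080



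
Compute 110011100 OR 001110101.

OR: 1 when either bit is 1
  110011100
| 001110101
-----------
  111111101
Decimal: 412 | 117 = 509



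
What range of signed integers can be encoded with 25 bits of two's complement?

For 25-bit two's complement:
Minimum: -2^24 = -16777216
Maximum: 2^24 - 1 = 16777215



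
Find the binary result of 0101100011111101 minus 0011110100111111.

Method 1 - Direct subtraction (column by column from the right: bit − bit − borrow-in; if negative, add 2 and borrow 1 from the next column):
borrow: 0111111001111100
        0101100011111101
-       0011110100111111
------------------------
        0001101110111110

Method 2 - Add two's complement:
Two's complement of 0011110100111111: invert → 1100001011000000, add 1 → 1100001011000001
  0101100011111101
+ 1100001011000001
------------------
 10001101110111110  (end carry out of the top bit = 1)
Discarding the end carry: 0001101110111110
Decimal check:
  0101100011111101 = 16384 + 4096 + 2048 + 128 + 64 + 32 + 16 + 8 + 4 + 1 = 22781
  0011110100111111 = 8192 + 4096 + 2048 + 1024 + 256 + 32 + 16 + 8 + 4 + 2 + 1 = 15679
  22781 - 15679 = 7102, and 0001101110111110 = 4096 + 2048 + 512 + 256 + 128 + 32 + 16 + 8 + 4 + 2 = 7102 ✓



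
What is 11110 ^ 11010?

XOR: 1 when bits differ
  11110
^ 11010
-------
  00100
Decimal: 30 ^ 26 = 4



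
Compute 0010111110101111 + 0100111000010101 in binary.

Add column by column from the right: bit + bit + carry-in; write the sum mod 2, carry 1 when the sum is 2 or 3.
carry:  0001110001111110
        0010111110101111
+       0100111000010101
------------------------
       00111110111000100
(the carry out of the leftmost column, 0, becomes the leading bit)
Decimal check:
  0010111110101111 = 8192 + 2048 + 1024 + 512 + 256 + 128 + 32 + 8 + 4 + 2 + 1 = 12207
  0100111000010101 = 16384 + 2048 + 1024 + 512 + 16 + 4 + 1 = 19989
  12207 + 19989 = 32196, and 00111110111000100 = 16384 + 8192 + 4096 + 2048 + 1024 + 256 + 128 + 64 + 4 = 32196 ✓



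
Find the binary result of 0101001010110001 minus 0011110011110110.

Method 1 - Direct subtraction (column by column from the right: bit − bit − borrow-in; if negative, add 2 and borrow 1 from the next column):
borrow: 0111101111111100
        0101001010110001
-       0011110011110110
------------------------
        0001010110111011

Method 2 - Add two's complement:
Two's complement of 0011110011110110: invert → 1100001100001001, add 1 → 1100001100001010
  0101001010110001
+ 1100001100001010
------------------
 10001010110111011  (end carry out of the top bit = 1)
Discarding the end carry: 0001010110111011
Decimal check:
  0101001010110001 = 16384 + 4096 + 512 + 128 + 32 + 16 + 1 = 21169
  0011110011110110 = 8192 + 4096 + 2048 + 1024 + 128 + 64 + 32 + 16 + 4 + 2 = 15606
  21169 - 15606 = 5563, and 0001010110111011 = 4096 + 1024 + 256 + 128 + 32 + 16 + 8 + 2 + 1 = 5563 ✓



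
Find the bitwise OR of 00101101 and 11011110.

OR: 1 when either bit is 1
  00101101
| 11011110
----------
  11111111
Decimal: 45 | 222 = 255



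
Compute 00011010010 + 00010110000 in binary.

Add column by column from the right: bit + bit + carry-in; write the sum mod 2, carry 1 when the sum is 2 or 3.
carry:  00111100000
        00011010010
+       00010110000
-------------------
       000110000010
(the carry out of the leftmost column, 0, becomes the leading bit)
Decimal check:
  00011010010 = 128 + 64 + 16 + 2 = 210
  00010110000 = 128 + 32 + 16 = 176
  210 + 176 = 386, and 000110000010 = 256 + 128 + 2 = 386 ✓



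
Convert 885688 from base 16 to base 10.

Expand by place value (powers of 16):
885688 = 8 × 16^5 + 8 × 16^4 + 5 × 16^3 + 6 × 16^2 + 8 × 16^1 + 8 × 16^0
= 8 × 1048576 + 8 × 65536 + 5 × 4096 + 6 × 256 + 8 × 16 + 8 × 1
= 8388608 + 524288 + 20480 + 1536 + 128 + 8
= 8935048



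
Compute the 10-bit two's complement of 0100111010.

Original: 0100111010
Step 1 - Invert all bits: 1011000101
Step 2 - Add 1: 1011000110
Verification: 0100111010 + 1011000110 = 10000000000; discarding the end carry (carry out of the top bit) leaves the 10-bit value 0000000000, as required for x + (-x)



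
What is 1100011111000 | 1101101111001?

OR: 1 when either bit is 1
  1100011111000
| 1101101111001
---------------
  1101111111001
Decimal: 6392 | 7033 = 7161

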